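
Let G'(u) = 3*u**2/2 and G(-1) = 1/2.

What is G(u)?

Any candidate G(u) must reproduce the stated G'(u) exactly.
A general antiderivative is u**3/2 + C.
The condition gives C = 1/2 - (-1/2) = 1.
So G(u) = u**3/2 + 1.
Check: d/du[u**3/2 + 1] = 3*u**2/2 = G'(u).

G(u) = u**3/2 + 1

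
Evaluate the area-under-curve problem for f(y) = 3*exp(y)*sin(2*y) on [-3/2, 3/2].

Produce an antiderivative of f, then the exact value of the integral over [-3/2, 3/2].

Differentiate the proposed F(y) back; it has to land on f(y) exactly.
F(y) = 3*exp(y)*sin(2*y)/5 - 6*exp(y)*cos(2*y)/5 is an antiderivative of f.
Check: d/dy[3*exp(y)*sin(2*y)/5 - 6*exp(y)*cos(2*y)/5] = 3*exp(y)*sin(2*y) = f(y).
F(3/2) = 3*exp(3/2)*sin(3)/5 - 6*exp(3/2)*cos(3)/5; F(-3/2) = -3*exp(-3/2)*sin(3)/5 - 6*exp(-3/2)*cos(3)/5.
Integral = F(3/2) - F(-3/2) = 6*exp(-3/2)*cos(3)/5 + 3*exp(-3/2)*sin(3)/5 + 3*exp(3/2)*sin(3)/5 - 6*exp(3/2)*cos(3)/5.

Antiderivative: F(y) = 3*exp(y)*sin(2*y)/5 - 6*exp(y)*cos(2*y)/5; value = 6*exp(-3/2)*cos(3)/5 + 3*exp(-3/2)*sin(3)/5 + 3*exp(3/2)*sin(3)/5 - 6*exp(3/2)*cos(3)/5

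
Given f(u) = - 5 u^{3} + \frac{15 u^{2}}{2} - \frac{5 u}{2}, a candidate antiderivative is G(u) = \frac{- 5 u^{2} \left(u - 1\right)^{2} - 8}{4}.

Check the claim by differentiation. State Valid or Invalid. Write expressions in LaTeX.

d/du[G] = - 5 u^{3} + \frac{15 u^{2}}{2} - \frac{5 u}{2}
This equals f(u) exactly, so the claim holds.

Valid: G'(u) = f(u).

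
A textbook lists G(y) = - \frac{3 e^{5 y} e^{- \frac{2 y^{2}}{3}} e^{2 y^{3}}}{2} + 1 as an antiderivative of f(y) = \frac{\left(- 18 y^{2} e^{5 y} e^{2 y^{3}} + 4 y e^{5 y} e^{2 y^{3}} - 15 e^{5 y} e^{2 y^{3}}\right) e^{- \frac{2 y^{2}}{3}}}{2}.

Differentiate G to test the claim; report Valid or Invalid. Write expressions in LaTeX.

d/dy[G] = \frac{\left(- 18 y^{2} e^{5 y} e^{2 y^{3}} + 4 y e^{5 y} e^{2 y^{3}} - 15 e^{5 y} e^{2 y^{3}}\right) e^{- \frac{2 y^{2}}{3}}}{2}
This equals f(y) exactly, so the claim holds.

Valid. The derivative of G reproduces f.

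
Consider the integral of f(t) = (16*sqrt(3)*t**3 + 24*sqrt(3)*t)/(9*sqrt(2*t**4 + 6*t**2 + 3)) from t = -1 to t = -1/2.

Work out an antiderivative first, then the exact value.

f matches the chain-rule pattern g'(h)*h' with inner function h(t) = 2*t**4/3 + 2*t**2 + 1; substituting u = h(t) collapses the integral.
F(t) = 4*sqrt(3)*sqrt(2*t**4 + 6*t**2 + 3)/9 is an antiderivative of f.
Check: d/dt[4*sqrt(3)*sqrt(2*t**4 + 6*t**2 + 3)/9] = (16*sqrt(3)*t**3 + 24*sqrt(3)*t)/(9*sqrt(2*t**4 + 6*t**2 + 3)) = f(t).
F(-1/2) = sqrt(222)/9; F(-1) = 4*sqrt(33)/9.
Integral = F(-1/2) - F(-1) = -4*sqrt(33)/9 + sqrt(222)/9.

Antiderivative: F(t) = 4*sqrt(3)*sqrt(2*t**4 + 6*t**2 + 3)/9; value = -4*sqrt(33)/9 + sqrt(222)/9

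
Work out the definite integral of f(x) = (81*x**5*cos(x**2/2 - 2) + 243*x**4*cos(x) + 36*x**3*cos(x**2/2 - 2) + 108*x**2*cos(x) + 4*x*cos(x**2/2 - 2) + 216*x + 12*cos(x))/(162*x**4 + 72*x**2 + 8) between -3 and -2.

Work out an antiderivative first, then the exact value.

Antiderivative: F(x) = 3*sin(x)/2 + sin(x**2/2 - 2)/2 - 1/(3*x**2/2 + 1/3); value = -3*sin(2)/2 - sin(5/2)/2 - 135/1577 + 3*sin(3)/2

For F(x) to be correct the identity F'(x) - f(x) = 0 must hold.
F(x) = 3*sin(x)/2 + sin(x**2/2 - 2)/2 - 1/(3*x**2/2 + 1/3) is an antiderivative of f.
Check: d/dx[3*sin(x)/2 + sin(x**2/2 - 2)/2 - 1/(3*x**2/2 + 1/3)] = (81*x**5*cos(x**2/2 - 2) + 243*x**4*cos(x) + 36*x**3*cos(x**2/2 - 2) + 108*x**2*cos(x) + 4*x*cos(x**2/2 - 2) + 216*x + 12*cos(x))/(162*x**4 + 72*x**2 + 8) = f(x).
F(-2) = -3*sin(2)/2 - 3/19; F(-3) = -3*sin(3)/2 - 6/83 + sin(5/2)/2.
Integral = F(-2) - F(-3) = -3*sin(2)/2 - sin(5/2)/2 - 135/1577 + 3*sin(3)/2.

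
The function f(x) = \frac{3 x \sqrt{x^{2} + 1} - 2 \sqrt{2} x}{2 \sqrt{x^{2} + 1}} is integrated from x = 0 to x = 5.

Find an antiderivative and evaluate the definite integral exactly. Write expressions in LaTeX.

Any candidate F(x) must reproduce f(x) exactly when differentiated.
F(x) = \frac{3 x^{2}}{4} - \sqrt{2 x^{2} + 2} is an antiderivative of f.
Check: d/dx[\frac{3 x^{2}}{4} - \sqrt{2 x^{2} + 2}] = \frac{3 x \sqrt{x^{2} + 1} - 2 \sqrt{2} x}{2 \sqrt{x^{2} + 1}} = f(x).
F(5) = \frac{75}{4} - 2 \sqrt{13}; F(0) = - \sqrt{2}.
Integral = F(5) - F(0) = - 2 \sqrt{13} + \sqrt{2} + \frac{75}{4}.

Antiderivative: F(x) = \frac{3 x^{2}}{4} - \sqrt{2 x^{2} + 2}; value = - 2 \sqrt{13} + \sqrt{2} + \frac{75}{4}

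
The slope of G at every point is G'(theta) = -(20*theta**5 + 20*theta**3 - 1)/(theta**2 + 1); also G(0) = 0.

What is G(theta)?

A first test for any G(theta): its theta-derivative must equal the given G'(theta).
A general antiderivative is -5*theta**4 + atan(theta) + C.
The condition gives C = 0 - (0) = 0.
So G(theta) = -5*theta**4 + atan(theta).
Check: d/dtheta[-5*theta**4 + atan(theta)] = (-20*theta**5 - 20*theta**3 + 1)/(theta**2 + 1), which equals G'(theta).

G(theta) = -5*theta**4 + atan(theta)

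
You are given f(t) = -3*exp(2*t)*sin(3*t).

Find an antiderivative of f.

An antiderivative is F(t) = -6*exp(2*t)*sin(3*t)/13 + 9*exp(2*t)*cos(3*t)/13.

Any candidate F(t) must reproduce f(t) exactly when differentiated.
Check: d/dt[-6*exp(2*t)*sin(3*t)/13 + 9*exp(2*t)*cos(3*t)/13] = -3*exp(2*t)*sin(3*t) = f(t).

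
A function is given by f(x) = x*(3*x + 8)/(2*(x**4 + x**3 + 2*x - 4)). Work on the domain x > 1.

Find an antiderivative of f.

An antiderivative is F(x) = 11*log(x - 1)/18 + log(x + 2)/9 - 13*log(x**2 + 2)/36 + 5*sqrt(2)*atan(sqrt(2)*x/2)/9.

Factor the denominator (2*(x - 1)*(x + 2)*(x**2 + 2)) and decompose: f = -(13*x - 20)/(18*(x**2 + 2)) + 1/(9*(x + 2)) + 11/(18*(x - 1)); each piece integrates to a log, atan, or power term.
Check: d/dx[11*log(x - 1)/18 + log(x + 2)/9 - 13*log(x**2 + 2)/36 + 5*sqrt(2)*atan(sqrt(2)*x/2)/9] = (3*x**2 + 8*x)/(2*x**4 + 2*x**3 + 4*x - 8), which equals f(x).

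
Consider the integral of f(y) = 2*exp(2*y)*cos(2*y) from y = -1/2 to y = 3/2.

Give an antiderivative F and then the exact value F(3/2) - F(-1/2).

Any candidate F(y) must reproduce f(y) exactly when differentiated.
F(y) = exp(2*y)*sin(2*y)/2 + exp(2*y)*cos(2*y)/2 is an antiderivative of f.
Check: d/dy[exp(2*y)*sin(2*y)/2 + exp(2*y)*cos(2*y)/2] = 2*exp(2*y)*cos(2*y) = f(y).
F(3/2) = exp(3)*cos(3)/2 + exp(3)*sin(3)/2; F(-1/2) = -exp(-1)*sin(1)/2 + exp(-1)*cos(1)/2.
Integral = F(3/2) - F(-1/2) = exp(3)*cos(3)/2 - exp(-1)*cos(1)/2 + exp(-1)*sin(1)/2 + exp(3)*sin(3)/2.

Antiderivative: F(y) = exp(2*y)*sin(2*y)/2 + exp(2*y)*cos(2*y)/2; value = exp(3)*cos(3)/2 - exp(-1)*cos(1)/2 + exp(-1)*sin(1)/2 + exp(3)*sin(3)/2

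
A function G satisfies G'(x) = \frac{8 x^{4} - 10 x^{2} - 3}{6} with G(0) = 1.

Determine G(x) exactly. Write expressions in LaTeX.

G(x) = \frac{24 x^{5} - 50 x^{3} - 45 x + 90}{90}

Any candidate G(x) must reproduce the stated G'(x) exactly.
A general antiderivative is \frac{4 x^{5}}{15} - \frac{5 x^{3}}{9} - \frac{x}{2} + C.
The condition gives C = 1 - (0) = 1.
So G(x) = \frac{24 x^{5} - 50 x^{3} - 45 x + 90}{90}.
Check: d/dx[\frac{24 x^{5} - 50 x^{3} - 45 x + 90}{90}] = \frac{4 x^{4}}{3} - \frac{5 x^{2}}{3} - \frac{1}{2}, which equals G'(x).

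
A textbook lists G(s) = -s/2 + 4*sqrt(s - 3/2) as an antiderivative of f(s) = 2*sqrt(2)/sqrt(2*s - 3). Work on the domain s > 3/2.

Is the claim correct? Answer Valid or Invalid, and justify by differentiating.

Invalid: d/ds[G] - f = -1/2, which is not 0.

d/ds[G] = (-sqrt(2*s - 3) + 4*sqrt(2))/(2*sqrt(2*s - 3))
d/ds[G] - f(s) = -1/2 != 0.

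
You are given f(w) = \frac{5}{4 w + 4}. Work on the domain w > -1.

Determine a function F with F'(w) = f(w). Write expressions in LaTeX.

Whatever form F(w) takes, F'(w) = f(w) is non-negotiable.
Check: d/dw[\frac{5 \log{\left(w + 1 \right)}}{4}] = \frac{5}{4 w + 4} = f(w).

An antiderivative is F(w) = \frac{5 \log{\left(w + 1 \right)}}{4}.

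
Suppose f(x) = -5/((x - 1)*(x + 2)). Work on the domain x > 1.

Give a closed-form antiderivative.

The denominator factors as (x - 1)*(x + 2); partial fractions split f into directly integrable pieces: 5/(3*(x + 2)) - 5/(3*(x - 1)).
Check: d/dx[-5*log(x - 1)/3 + 5*log(x + 2)/3] = -5/(x**2 + x - 2), which equals f(x).

An antiderivative is F(x) = -5*log(x - 1)/3 + 5*log(x + 2)/3.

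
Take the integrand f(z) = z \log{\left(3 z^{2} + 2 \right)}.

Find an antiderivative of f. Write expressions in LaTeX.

Check any antiderivative F(z) by computing F'(z) and comparing it with f(z).
Check: d/dz[\frac{3 z^{2} \log{\left(3 z^{2} + 2 \right)} - 3 z^{2} + 2 \log{\left(3 z^{2} + 2 \right)}}{6}] = z \log{\left(3 z^{2} + 2 \right)} = f(z).

An antiderivative is F(z) = \frac{3 z^{2} \log{\left(3 z^{2} + 2 \right)} - 3 z^{2} + 2 \log{\left(3 z^{2} + 2 \right)}}{6}.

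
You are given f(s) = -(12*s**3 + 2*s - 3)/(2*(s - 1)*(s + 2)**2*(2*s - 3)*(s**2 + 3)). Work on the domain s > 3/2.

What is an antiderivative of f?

An antiderivative is F(s) = -108*log(s - 3/2)/343 + 11*log(s - 1)/72 - 491*log(s + 2)/6174 + 663*log(s**2 + 3)/5488 - 521*sqrt(3)*atan(sqrt(3)*s/3)/8232 - 103/(294*s + 588).

Factor the denominator (2*(s - 1)*(s + 2)**2*(2*s - 3)*(s**2 + 3)) and decompose: f = (663*s - 521)/(2744*(s**2 + 3)) - 216/(343*(2*s - 3)) - 491/(6174*(s + 2)) + 103/(294*(s + 2)**2) + 11/(72*(s - 1)); each piece integrates to a log, atan, or power term.
Check: d/ds[-108*log(s - 3/2)/343 + 11*log(s - 1)/72 - 491*log(s + 2)/6174 + 663*log(s**2 + 3)/5488 - 521*sqrt(3)*atan(sqrt(3)*s/3)/8232 - 103/(294*s + 588)] = (-12*s**3 - 2*s + 3)/(4*s**6 + 6*s**5 - 6*s**4 + 2*s**3 - 30*s**2 - 48*s + 72), which equals f(s).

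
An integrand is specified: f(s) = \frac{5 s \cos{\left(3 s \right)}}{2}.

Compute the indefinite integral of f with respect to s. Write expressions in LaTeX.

F(s) = \frac{5 \left(3 s \sin{\left(3 s \right)} + \cos{\left(3 s \right)}\right)}{18} + C

Check any antiderivative F(s) by computing F'(s) and comparing it with f(s).
Check: d/ds[\frac{5 \left(3 s \sin{\left(3 s \right)} + \cos{\left(3 s \right)}\right)}{18}] = \frac{5 s \cos{\left(3 s \right)}}{2} = f(s).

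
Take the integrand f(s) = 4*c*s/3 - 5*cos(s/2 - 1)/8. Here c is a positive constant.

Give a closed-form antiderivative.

Integrate term by term and add the pieces.
Check: d/ds[2*c*s**2/3 - 5*sin(s/2 - 1)/4] = 4*c*s/3 - 5*cos(s/2 - 1)/8 = f(s).

An antiderivative is F(s) = 2*c*s**2/3 - 5*sin(s/2 - 1)/4.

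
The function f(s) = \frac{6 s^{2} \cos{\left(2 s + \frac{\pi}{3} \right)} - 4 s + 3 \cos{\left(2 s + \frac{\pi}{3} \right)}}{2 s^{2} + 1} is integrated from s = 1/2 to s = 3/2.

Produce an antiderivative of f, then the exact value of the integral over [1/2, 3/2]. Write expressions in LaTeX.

Any candidate F(s) must reproduce f(s) exactly when differentiated.
F(s) = - \frac{2 \log{\left(2 s^{2} + 1 \right)} - 3 \sin{\left(2 s + \frac{\pi}{3} \right)}}{2} is an antiderivative of f.
Check: d/ds[- \frac{2 \log{\left(2 s^{2} + 1 \right)} - 3 \sin{\left(2 s + \frac{\pi}{3} \right)}}{2}] = \frac{6 s^{2} \cos{\left(2 s + \frac{\pi}{3} \right)} - 4 s + 3 \cos{\left(2 s + \frac{\pi}{3} \right)}}{2 s^{2} + 1} = f(s).
F(3/2) = - \log{\left(\frac{11}{2} \right)} + \frac{3 \sin{\left(\frac{\pi}{3} + 3 \right)}}{2}; F(1/2) = - \log{\left(\frac{3}{2} \right)} + \frac{3 \sin{\left(1 + \frac{\pi}{3} \right)}}{2}.
Integral = F(3/2) - F(1/2) = - \log{\left(\frac{11}{2} \right)} - \frac{3 \sin{\left(1 + \frac{\pi}{3} \right)}}{2} + \frac{3 \sin{\left(\frac{\pi}{3} + 3 \right)}}{2} + \log{\left(\frac{3}{2} \right)}.

Antiderivative: F(s) = - \frac{2 \log{\left(2 s^{2} + 1 \right)} - 3 \sin{\left(2 s + \frac{\pi}{3} \right)}}{2}; value = - \log{\left(\frac{11}{2} \right)} - \frac{3 \sin{\left(1 + \frac{\pi}{3} \right)}}{2} + \frac{3 \sin{\left(\frac{\pi}{3} + 3 \right)}}{2} + \log{\left(\frac{3}{2} \right)}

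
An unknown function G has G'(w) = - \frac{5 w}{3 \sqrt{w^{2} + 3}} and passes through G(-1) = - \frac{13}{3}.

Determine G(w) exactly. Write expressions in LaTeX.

G(w) = - \frac{5 \sqrt{w^{2} + 3}}{3} - 1

The substitution u = w^{2} + 3 works: G'(w) is exactly (dG/du)*(du/dw) for that inner function.
A general antiderivative is - \frac{5 \sqrt{w^{2} + 3}}{3} + C.
The condition gives C = - \frac{13}{3} - (- \frac{10}{3}) = -1.
So G(w) = - \frac{5 \sqrt{w^{2} + 3}}{3} - 1.
Check: d/dw[- \frac{5 \sqrt{w^{2} + 3}}{3} - 1] = - \frac{5 w}{3 \sqrt{w^{2} + 3}} = G'(w).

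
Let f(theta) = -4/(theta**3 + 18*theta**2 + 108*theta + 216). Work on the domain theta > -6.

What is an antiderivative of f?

An antiderivative is F(theta) = 2/(theta**2 + 12*theta + 36).

Check any antiderivative F(theta) by computing F'(theta) and comparing it with f(theta).
Check: d/dtheta[2/(theta**2 + 12*theta + 36)] = -4/(theta**3 + 18*theta**2 + 108*theta + 216) = f(theta).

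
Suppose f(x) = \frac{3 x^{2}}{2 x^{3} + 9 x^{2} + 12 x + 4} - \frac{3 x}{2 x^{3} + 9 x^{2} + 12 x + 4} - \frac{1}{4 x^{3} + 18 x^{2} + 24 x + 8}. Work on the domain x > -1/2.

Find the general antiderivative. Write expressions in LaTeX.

F(x) = \frac{7 \log{\left(x + \frac{1}{2} \right)}}{18} + \frac{10 \log{\left(x + 2 \right)}}{9} + \frac{35}{6 x + 12} + C

Factor the denominator (2 \left(x + 2\right)^{2} \left(2 x + 1\right)) and decompose: f = \frac{7}{9 \left(2 x + 1\right)} + \frac{10}{9 \left(x + 2\right)} - \frac{35}{6 \left(x + 2\right)^{2}}; each piece integrates to a log, atan, or power term.
Check: d/dx[\frac{7 \log{\left(x + \frac{1}{2} \right)}}{18} + \frac{10 \log{\left(x + 2 \right)}}{9} + \frac{35}{6 x + 12}] = \frac{6 x^{2} - 6 x - 1}{4 x^{3} + 18 x^{2} + 24 x + 8}, which equals f(x).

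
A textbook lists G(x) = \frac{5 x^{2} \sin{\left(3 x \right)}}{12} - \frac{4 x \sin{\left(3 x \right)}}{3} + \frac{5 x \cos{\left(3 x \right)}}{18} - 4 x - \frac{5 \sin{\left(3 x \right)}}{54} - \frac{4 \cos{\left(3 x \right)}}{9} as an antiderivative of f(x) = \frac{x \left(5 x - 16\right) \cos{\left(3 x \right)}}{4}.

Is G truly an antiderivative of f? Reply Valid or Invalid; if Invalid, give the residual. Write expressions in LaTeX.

Invalid: d/dx[G] - f = -4, which is not 0.

d/dx[G] = \frac{5 x^{2} \cos{\left(3 x \right)}}{4} - 4 x \cos{\left(3 x \right)} - 4
d/dx[G] - f(x) = -4 != 0.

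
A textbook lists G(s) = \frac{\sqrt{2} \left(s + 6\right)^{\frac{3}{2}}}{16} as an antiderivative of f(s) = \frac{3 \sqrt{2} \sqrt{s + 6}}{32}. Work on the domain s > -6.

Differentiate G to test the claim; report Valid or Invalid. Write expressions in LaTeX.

d/ds[G] = \frac{3 \sqrt{2} \sqrt{s + 6}}{32}
This equals f(s) exactly, so the claim holds.

Valid - differentiating G returns exactly f.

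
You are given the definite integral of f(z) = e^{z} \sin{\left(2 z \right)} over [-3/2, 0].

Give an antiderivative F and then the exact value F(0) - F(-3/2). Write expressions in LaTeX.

Antiderivative: F(z) = \frac{\left(\sin{\left(2 z \right)} - 2 \cos{\left(2 z \right)}\right) e^{z}}{5}; value = - \frac{2}{5} + \frac{2 \cos{\left(3 \right)}}{5 e^{\frac{3}{2}}} + \frac{\sin{\left(3 \right)}}{5 e^{\frac{3}{2}}}

Any candidate F(z) must reproduce f(z) exactly when differentiated.
F(z) = \frac{\left(\sin{\left(2 z \right)} - 2 \cos{\left(2 z \right)}\right) e^{z}}{5} is an antiderivative of f.
Check: d/dz[\frac{\left(\sin{\left(2 z \right)} - 2 \cos{\left(2 z \right)}\right) e^{z}}{5}] = e^{z} \sin{\left(2 z \right)} = f(z).
F(0) = - \frac{2}{5}; F(-3/2) = - \frac{\sin{\left(3 \right)}}{5 e^{\frac{3}{2}}} - \frac{2 \cos{\left(3 \right)}}{5 e^{\frac{3}{2}}}.
Integral = F(0) - F(-3/2) = - \frac{2}{5} + \frac{2 \cos{\left(3 \right)}}{5 e^{\frac{3}{2}}} + \frac{\sin{\left(3 \right)}}{5 e^{\frac{3}{2}}}.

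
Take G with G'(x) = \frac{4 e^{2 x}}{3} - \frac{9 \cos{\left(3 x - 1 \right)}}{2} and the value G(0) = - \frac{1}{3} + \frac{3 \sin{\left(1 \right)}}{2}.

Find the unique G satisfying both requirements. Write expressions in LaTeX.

G(x) = \frac{4 e^{2 x} - 9 \sin{\left(3 x - 1 \right)} - 6}{6}

The integrand splits into summands that can be handled one at a time.
A general antiderivative is \frac{2 e^{2 x}}{3} - \frac{3 \sin{\left(3 x - 1 \right)}}{2} + C.
The condition gives C = - \frac{1}{3} + \frac{3 \sin{\left(1 \right)}}{2} - (\frac{2}{3} + \frac{3 \sin{\left(1 \right)}}{2}) = -1.
So G(x) = \frac{4 e^{2 x} - 9 \sin{\left(3 x - 1 \right)} - 6}{6}.
Check: d/dx[\frac{4 e^{2 x} - 9 \sin{\left(3 x - 1 \right)} - 6}{6}] = \frac{4 e^{2 x}}{3} - \frac{9 \cos{\left(3 x - 1 \right)}}{2} = G'(x).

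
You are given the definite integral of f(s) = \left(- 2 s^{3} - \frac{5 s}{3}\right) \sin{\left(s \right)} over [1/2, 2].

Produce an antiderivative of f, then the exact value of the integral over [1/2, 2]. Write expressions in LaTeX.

Recover f(s) by differentiating a candidate F(s); any mismatch rules it out.
F(s) = 2 s^{3} \cos{\left(s \right)} - 6 s^{2} \sin{\left(s \right)} - \frac{31 s \cos{\left(s \right)}}{3} + \frac{31 \sin{\left(s \right)}}{3} is an antiderivative of f.
Check: d/ds[2 s^{3} \cos{\left(s \right)} - 6 s^{2} \sin{\left(s \right)} - \frac{31 s \cos{\left(s \right)}}{3} + \frac{31 \sin{\left(s \right)}}{3}] = - 2 s^{3} \sin{\left(s \right)} - \frac{5 s \sin{\left(s \right)}}{3}, which equals f(s).
F(2) = - \frac{41 \sin{\left(2 \right)}}{3} - \frac{14 \cos{\left(2 \right)}}{3}; F(1/2) = - \frac{59 \cos{\left(\frac{1}{2} \right)}}{12} + \frac{53 \sin{\left(\frac{1}{2} \right)}}{6}.
Integral = F(2) - F(1/2) = - \frac{41 \sin{\left(2 \right)}}{3} - \frac{53 \sin{\left(\frac{1}{2} \right)}}{6} - \frac{14 \cos{\left(2 \right)}}{3} + \frac{59 \cos{\left(\frac{1}{2} \right)}}{12}.

Antiderivative: F(s) = 2 s^{3} \cos{\left(s \right)} - 6 s^{2} \sin{\left(s \right)} - \frac{31 s \cos{\left(s \right)}}{3} + \frac{31 \sin{\left(s \right)}}{3}; value = - \frac{41 \sin{\left(2 \right)}}{3} - \frac{53 \sin{\left(\frac{1}{2} \right)}}{6} - \frac{14 \cos{\left(2 \right)}}{3} + \frac{59 \cos{\left(\frac{1}{2} \right)}}{12}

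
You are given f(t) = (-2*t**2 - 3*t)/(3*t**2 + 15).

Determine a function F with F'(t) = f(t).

An antiderivative is F(t) = -2*t/3 - log(t**2 + 5)/2 + 2*sqrt(5)*atan(sqrt(5)*t/5)/3.

Since d/dt undoes antidifferentiation here, F'(t) = f(t) is required of F(t).
Check: d/dt[-2*t/3 - log(t**2 + 5)/2 + 2*sqrt(5)*atan(sqrt(5)*t/5)/3] = (-2*t**2 - 3*t)/(3*t**2 + 15) = f(t).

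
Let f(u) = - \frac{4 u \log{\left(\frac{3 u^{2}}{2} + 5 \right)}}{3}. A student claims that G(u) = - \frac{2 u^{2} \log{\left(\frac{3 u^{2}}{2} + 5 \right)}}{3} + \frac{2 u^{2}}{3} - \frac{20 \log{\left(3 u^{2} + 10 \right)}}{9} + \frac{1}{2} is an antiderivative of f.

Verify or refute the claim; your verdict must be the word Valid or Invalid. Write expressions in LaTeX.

Valid - differentiating G returns exactly f.

d/du[G] = - \frac{4 u \log{\left(\frac{3 u^{2}}{2} + 5 \right)}}{3}
This equals f(u) exactly, so the claim holds.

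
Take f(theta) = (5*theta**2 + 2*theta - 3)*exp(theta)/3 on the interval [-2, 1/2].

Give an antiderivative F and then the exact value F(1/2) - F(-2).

Antiderivative: F(theta) = (5*theta**2 - 8*theta + 5)*exp(theta)/3; value = -41*exp(-2)/3 + 3*exp(1/2)/4

Recognize the product-rule pattern: f = u'v + uv' with u = 5*theta**2/3 - 8*theta/3 + 5/3, v = exp(theta), so integration by parts undoes it.
F(theta) = (5*theta**2 - 8*theta + 5)*exp(theta)/3 is an antiderivative of f.
Check: d/dtheta[(5*theta**2 - 8*theta + 5)*exp(theta)/3] = 5*theta**2*exp(theta)/3 + 2*theta*exp(theta)/3 - exp(theta), which equals f(theta).
F(1/2) = 3*exp(1/2)/4; F(-2) = 41*exp(-2)/3.
Integral = F(1/2) - F(-2) = -41*exp(-2)/3 + 3*exp(1/2)/4.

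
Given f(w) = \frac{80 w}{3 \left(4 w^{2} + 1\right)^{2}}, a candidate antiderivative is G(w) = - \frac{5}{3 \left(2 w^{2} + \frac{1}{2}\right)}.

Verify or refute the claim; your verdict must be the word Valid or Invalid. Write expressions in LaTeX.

Valid. The derivative of G reproduces f.

d/dw[G] = \frac{80 w}{48 w^{4} + 24 w^{2} + 3}
This equals f(w) exactly, so the claim holds.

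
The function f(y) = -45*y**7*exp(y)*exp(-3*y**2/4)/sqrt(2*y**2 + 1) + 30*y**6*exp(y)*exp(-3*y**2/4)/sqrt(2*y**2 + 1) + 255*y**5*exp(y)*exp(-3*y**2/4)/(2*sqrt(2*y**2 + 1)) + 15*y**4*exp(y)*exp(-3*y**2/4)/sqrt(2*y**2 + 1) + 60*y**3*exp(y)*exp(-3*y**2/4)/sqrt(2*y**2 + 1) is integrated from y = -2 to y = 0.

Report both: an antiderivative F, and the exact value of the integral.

Antiderivative: F(y) = 15*y**4*sqrt(2*y**2 + 1)*exp(-3*y**2/4 + y); value = -720*exp(-5)

The integrand splits into summands that can be handled one at a time.
F(y) = 15*y**4*sqrt(2*y**2 + 1)*exp(-3*y**2/4 + y) is an antiderivative of f.
Check: d/dy[15*y**4*sqrt(2*y**2 + 1)*exp(-3*y**2/4 + y)] = (-90*y**7*exp(y)*exp(-3*y**2/4) + 60*y**6*exp(y)*exp(-3*y**2/4) + 255*y**5*exp(y)*exp(-3*y**2/4) + 30*y**4*exp(y)*exp(-3*y**2/4) + 120*y**3*exp(y)*exp(-3*y**2/4))/(2*sqrt(2*y**2 + 1)), which equals f(y).
F(0) = 0; F(-2) = 720*exp(-5).
Integral = F(0) - F(-2) = -720*exp(-5).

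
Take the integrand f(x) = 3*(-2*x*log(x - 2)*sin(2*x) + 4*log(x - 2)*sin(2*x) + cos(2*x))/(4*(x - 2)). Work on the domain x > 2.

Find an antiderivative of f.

An antiderivative is F(x) = 3*log(x - 2)*cos(2*x)/4.

Recognize the product-rule pattern: f = u'v + uv' with u = 3*cos(2*x)/4, v = log(x - 2), so integration by parts undoes it.
Check: d/dx[3*log(x - 2)*cos(2*x)/4] = (-6*x*log(x - 2)*sin(2*x) + 12*log(x - 2)*sin(2*x) + 3*cos(2*x))/(4*x - 8), which equals f(x).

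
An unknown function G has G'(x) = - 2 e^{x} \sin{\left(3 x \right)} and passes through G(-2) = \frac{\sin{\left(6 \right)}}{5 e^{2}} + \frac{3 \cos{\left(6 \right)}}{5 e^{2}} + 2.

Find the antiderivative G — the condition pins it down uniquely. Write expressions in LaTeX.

A candidate passes only if d/dx[G] lands on the given G'(x) exactly.
A general antiderivative is - \frac{e^{x} \sin{\left(3 x \right)}}{5} + \frac{3 e^{x} \cos{\left(3 x \right)}}{5} + C.
The condition gives C = \frac{\sin{\left(6 \right)}}{5 e^{2}} + \frac{3 \cos{\left(6 \right)}}{5 e^{2}} + 2 - (\frac{\sin{\left(6 \right)}}{5 e^{2}} + \frac{3 \cos{\left(6 \right)}}{5 e^{2}}) = 2.
So G(x) = - \frac{e^{x} \sin{\left(3 x \right)}}{5} + \frac{3 e^{x} \cos{\left(3 x \right)}}{5} + 2.
Check: d/dx[- \frac{e^{x} \sin{\left(3 x \right)}}{5} + \frac{3 e^{x} \cos{\left(3 x \right)}}{5} + 2] = - 2 e^{x} \sin{\left(3 x \right)} = G'(x).

G(x) = - \frac{e^{x} \sin{\left(3 x \right)}}{5} + \frac{3 e^{x} \cos{\left(3 x \right)}}{5} + 2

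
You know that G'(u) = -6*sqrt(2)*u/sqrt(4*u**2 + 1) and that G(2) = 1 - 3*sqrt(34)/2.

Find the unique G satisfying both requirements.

G(u) = 1 - 3*sqrt(2*u**2 + 1/2)

The substitution w = 2*u**2 + 1/2 works: G'(u) is exactly (dG/dw)*(dw/du) for that inner function.
A general antiderivative is -3*sqrt(2*u**2 + 1/2) + C.
The condition gives C = 1 - 3*sqrt(34)/2 - (-3*sqrt(34)/2) = 1.
So G(u) = 1 - 3*sqrt(2*u**2 + 1/2).
Check: d/du[1 - 3*sqrt(2*u**2 + 1/2)] = -6*sqrt(2)*u/sqrt(4*u**2 + 1) = G'(u).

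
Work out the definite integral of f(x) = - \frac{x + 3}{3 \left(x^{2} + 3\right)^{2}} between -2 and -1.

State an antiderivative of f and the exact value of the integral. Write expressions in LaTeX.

Antiderivative: F(x) = - \frac{x}{6 x^{2} + 18} - \frac{\sqrt{3} \operatorname{atan}{\left(\frac{\sqrt{3} x}{3} \right)}}{18} + \frac{1}{6 x^{2} + 18}; value = - \frac{\sqrt{3} \operatorname{atan}{\left(\frac{2 \sqrt{3}}{3} \right)}}{18} + \frac{1}{84} + \frac{\sqrt{3} \pi}{108}

An antiderivative F(x) passes only if d/dx[F] lands on f(x) exactly.
F(x) = - \frac{x}{6 x^{2} + 18} - \frac{\sqrt{3} \operatorname{atan}{\left(\frac{\sqrt{3} x}{3} \right)}}{18} + \frac{1}{6 x^{2} + 18} is an antiderivative of f.
Check: d/dx[- \frac{x}{6 x^{2} + 18} - \frac{\sqrt{3} \operatorname{atan}{\left(\frac{\sqrt{3} x}{3} \right)}}{18} + \frac{1}{6 x^{2} + 18}] = \frac{- x - 3}{3 x^{4} + 18 x^{2} + 27}, which equals f(x).
F(-1) = \frac{\sqrt{3} \pi}{108} + \frac{1}{12}; F(-2) = \frac{1}{14} + \frac{\sqrt{3} \operatorname{atan}{\left(\frac{2 \sqrt{3}}{3} \right)}}{18}.
Integral = F(-1) - F(-2) = - \frac{\sqrt{3} \operatorname{atan}{\left(\frac{2 \sqrt{3}}{3} \right)}}{18} + \frac{1}{84} + \frac{\sqrt{3} \pi}{108}.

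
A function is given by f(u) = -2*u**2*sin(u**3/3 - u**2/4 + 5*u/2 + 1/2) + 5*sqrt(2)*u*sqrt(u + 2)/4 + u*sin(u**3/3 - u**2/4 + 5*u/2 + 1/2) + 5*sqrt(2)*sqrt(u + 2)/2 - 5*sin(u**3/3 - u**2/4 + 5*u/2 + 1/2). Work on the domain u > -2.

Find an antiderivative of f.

The integrand splits into summands that can be handled one at a time.
Check: d/du[(sqrt(2)*u**2*sqrt(u + 2) + 4*sqrt(2)*u*sqrt(u + 2) + 4*sqrt(2)*sqrt(u + 2) + 4*cos(u**3/3 - u**2/4 + 5*u/2 + 1/2))/2] = (-8*u**2*sqrt(u + 2)*sin(u**3/3 - u**2/4 + 5*u/2 + 1/2) + 5*sqrt(2)*u**2 + 4*u*sqrt(u + 2)*sin(u**3/3 - u**2/4 + 5*u/2 + 1/2) + 20*sqrt(2)*u - 20*sqrt(u + 2)*sin(u**3/3 - u**2/4 + 5*u/2 + 1/2) + 20*sqrt(2))/(4*sqrt(u + 2)), which equals f(u).

An antiderivative is F(u) = (sqrt(2)*u**2*sqrt(u + 2) + 4*sqrt(2)*u*sqrt(u + 2) + 4*sqrt(2)*sqrt(u + 2) + 4*cos(u**3/3 - u**2/4 + 5*u/2 + 1/2))/2.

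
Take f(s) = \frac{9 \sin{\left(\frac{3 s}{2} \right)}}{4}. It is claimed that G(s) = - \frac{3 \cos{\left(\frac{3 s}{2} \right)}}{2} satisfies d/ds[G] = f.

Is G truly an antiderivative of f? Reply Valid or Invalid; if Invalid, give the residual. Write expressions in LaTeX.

d/ds[G] = \frac{9 \sin{\left(\frac{3 s}{2} \right)}}{4}
This equals f(s) exactly, so the claim holds.

Valid - differentiating G returns exactly f.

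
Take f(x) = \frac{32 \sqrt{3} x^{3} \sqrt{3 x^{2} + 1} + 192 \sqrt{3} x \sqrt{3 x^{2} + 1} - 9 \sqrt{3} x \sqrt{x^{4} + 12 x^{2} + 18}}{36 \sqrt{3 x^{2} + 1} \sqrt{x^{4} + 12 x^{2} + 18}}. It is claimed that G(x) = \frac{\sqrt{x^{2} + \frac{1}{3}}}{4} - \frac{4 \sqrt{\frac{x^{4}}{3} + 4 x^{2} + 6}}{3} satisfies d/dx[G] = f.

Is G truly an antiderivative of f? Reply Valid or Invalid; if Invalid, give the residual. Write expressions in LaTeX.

d/dx[G] = \frac{- 32 \sqrt{3} x^{3} \sqrt{3 x^{2} + 1} - 192 \sqrt{3} x \sqrt{3 x^{2} + 1} + 9 \sqrt{3} x \sqrt{x^{4} + 12 x^{2} + 18}}{36 \sqrt{3 x^{2} + 1} \sqrt{x^{4} + 12 x^{2} + 18}}
d/dx[G] - f(x) = \frac{9 \sqrt{3} x^{5} \sqrt{3 x^{2} + 1} - 96 \sqrt{3} x^{5} \sqrt{x^{4} + 12 x^{2} + 18} + 108 \sqrt{3} x^{3} \sqrt{3 x^{2} + 1} - 608 \sqrt{3} x^{3} \sqrt{x^{4} + 12 x^{2} + 18} + 162 \sqrt{3} x \sqrt{3 x^{2} + 1} - 192 \sqrt{3} x \sqrt{x^{4} + 12 x^{2} + 18}}{54 x^{6} + 666 x^{4} + 1188 x^{2} + 324} != 0.

Invalid: d/dx[G] - f = \frac{9 \sqrt{3} x^{5} \sqrt{3 x^{2} + 1} - 96 \sqrt{3} x^{5} \sqrt{x^{4} + 12 x^{2} + 18} + 108 \sqrt{3} x^{3} \sqrt{3 x^{2} + 1} - 608 \sqrt{3} x^{3} \sqrt{x^{4} + 12 x^{2} + 18} + 162 \sqrt{3} x \sqrt{3 x^{2} + 1} - 192 \sqrt{3} x \sqrt{x^{4} + 12 x^{2} + 18}}{54 x^{6} + 666 x^{4} + 1188 x^{2} + 324}, which is not 0.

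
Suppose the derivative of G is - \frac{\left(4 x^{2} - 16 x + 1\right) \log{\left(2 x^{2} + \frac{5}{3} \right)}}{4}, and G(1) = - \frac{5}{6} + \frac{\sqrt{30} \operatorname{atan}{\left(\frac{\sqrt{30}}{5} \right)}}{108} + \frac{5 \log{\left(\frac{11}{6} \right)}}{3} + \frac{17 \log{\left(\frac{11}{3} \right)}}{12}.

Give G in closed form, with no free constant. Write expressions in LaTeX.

For G(x) to be correct, d/dx[G] must agree with the stated G'(x) identically.
A general antiderivative is \frac{2 x^{3}}{9} - 2 x^{2} - \frac{x}{18} + \left(- \frac{x^{3}}{3} + 2 x^{2} - \frac{x}{4}\right) \log{\left(2 x^{2} + \frac{5}{3} \right)} + \frac{5 \log{\left(x^{2} + \frac{5}{6} \right)}}{3} + \frac{\sqrt{30} \operatorname{atan}{\left(\frac{\sqrt{30} x}{5} \right)}}{108} + C.
The condition gives C = - \frac{5}{6} + \frac{\sqrt{30} \operatorname{atan}{\left(\frac{\sqrt{30}}{5} \right)}}{108} + \frac{5 \log{\left(\frac{11}{6} \right)}}{3} + \frac{17 \log{\left(\frac{11}{3} \right)}}{12} - (- \frac{11}{6} + \frac{\sqrt{30} \operatorname{atan}{\left(\frac{\sqrt{30}}{5} \right)}}{108} + \frac{5 \log{\left(\frac{11}{6} \right)}}{3} + \frac{17 \log{\left(\frac{11}{3} \right)}}{12}) = 1.
So G(x) = \frac{24 x^{3} - 216 x^{2} + 9 x \left(- 4 x^{2} + 24 x - 3\right) \log{\left(2 x^{2} + \frac{5}{3} \right)} - 6 x + 180 \log{\left(x^{2} + \frac{5}{6} \right)} + \sqrt{30} \operatorname{atan}{\left(\frac{\sqrt{30} x}{5} \right)} + 108}{108}.
Check: d/dx[\frac{24 x^{3} - 216 x^{2} + 9 x \left(- 4 x^{2} + 24 x - 3\right) \log{\left(2 x^{2} + \frac{5}{3} \right)} - 6 x + 180 \log{\left(x^{2} + \frac{5}{6} \right)} + \sqrt{30} \operatorname{atan}{\left(\frac{\sqrt{30} x}{5} \right)} + 108}{108}] = - x^{2} \log{\left(2 x^{2} + \frac{5}{3} \right)} + 4 x \log{\left(2 x^{2} + \frac{5}{3} \right)} - \frac{\log{\left(2 x^{2} + \frac{5}{3} \right)}}{4}, which equals G'(x).

G(x) = \frac{24 x^{3} - 216 x^{2} + 9 x \left(- 4 x^{2} + 24 x - 3\right) \log{\left(2 x^{2} + \frac{5}{3} \right)} - 6 x + 180 \log{\left(x^{2} + \frac{5}{6} \right)} + \sqrt{30} \operatorname{atan}{\left(\frac{\sqrt{30} x}{5} \right)} + 108}{108}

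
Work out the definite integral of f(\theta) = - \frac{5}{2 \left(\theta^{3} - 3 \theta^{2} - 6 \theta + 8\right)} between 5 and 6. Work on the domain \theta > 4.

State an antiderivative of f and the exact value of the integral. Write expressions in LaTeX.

The denominator factors as 2 \left(\theta - 4\right) \left(\theta - 1\right) \left(\theta + 2\right); partial fractions split f into directly integrable pieces: - \frac{5}{36 \left(\theta + 2\right)} + \frac{5}{18 \left(\theta - 1\right)} - \frac{5}{36 \left(\theta - 4\right)}.
F(\theta) = \frac{5 \log{\left(\theta - 1 \right)}}{18} - \frac{5 \log{\left(\theta^{2} - 2 \theta - 8 \right)}}{36} is an antiderivative of f.
Check: d/d\theta[\frac{5 \log{\left(\theta - 1 \right)}}{18} - \frac{5 \log{\left(\theta^{2} - 2 \theta - 8 \right)}}{36}] = - \frac{5}{2 \theta^{3} - 6 \theta^{2} - 12 \theta + 16}, which equals f(\theta).
F(6) = - \frac{5 \log{\left(16 \right)}}{36} + \frac{5 \log{\left(5 \right)}}{18}; F(5) = - \frac{5 \log{\left(7 \right)}}{36} + \frac{5 \log{\left(4 \right)}}{18}.
Integral = F(6) - F(5) = - \frac{5 \log{\left(4 \right)}}{18} - \frac{5 \log{\left(16 \right)}}{36} + \frac{5 \log{\left(7 \right)}}{36} + \frac{5 \log{\left(5 \right)}}{18}.

Antiderivative: F(\theta) = \frac{5 \log{\left(\theta - 1 \right)}}{18} - \frac{5 \log{\left(\theta^{2} - 2 \theta - 8 \right)}}{36}; value = - \frac{5 \log{\left(4 \right)}}{18} - \frac{5 \log{\left(16 \right)}}{36} + \frac{5 \log{\left(7 \right)}}{36} + \frac{5 \log{\left(5 \right)}}{18}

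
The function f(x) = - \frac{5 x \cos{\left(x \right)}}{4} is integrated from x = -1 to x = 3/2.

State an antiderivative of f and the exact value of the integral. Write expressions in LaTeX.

Differentiate the proposed F(x) back; it has to land on f(x) exactly.
F(x) = - \frac{5 x \sin{\left(x \right)}}{4} - \frac{5 \cos{\left(x \right)}}{4} is an antiderivative of f.
Check: d/dx[- \frac{5 x \sin{\left(x \right)}}{4} - \frac{5 \cos{\left(x \right)}}{4}] = - \frac{5 x \cos{\left(x \right)}}{4} = f(x).
F(3/2) = - \frac{15 \sin{\left(\frac{3}{2} \right)}}{8} - \frac{5 \cos{\left(\frac{3}{2} \right)}}{4}; F(-1) = - \frac{5 \sin{\left(1 \right)}}{4} - \frac{5 \cos{\left(1 \right)}}{4}.
Integral = F(3/2) - F(-1) = - \frac{15 \sin{\left(\frac{3}{2} \right)}}{8} - \frac{5 \cos{\left(\frac{3}{2} \right)}}{4} + \frac{5 \cos{\left(1 \right)}}{4} + \frac{5 \sin{\left(1 \right)}}{4}.

Antiderivative: F(x) = - \frac{5 x \sin{\left(x \right)}}{4} - \frac{5 \cos{\left(x \right)}}{4}; value = - \frac{15 \sin{\left(\frac{3}{2} \right)}}{8} - \frac{5 \cos{\left(\frac{3}{2} \right)}}{4} + \frac{5 \cos{\left(1 \right)}}{4} + \frac{5 \sin{\left(1 \right)}}{4}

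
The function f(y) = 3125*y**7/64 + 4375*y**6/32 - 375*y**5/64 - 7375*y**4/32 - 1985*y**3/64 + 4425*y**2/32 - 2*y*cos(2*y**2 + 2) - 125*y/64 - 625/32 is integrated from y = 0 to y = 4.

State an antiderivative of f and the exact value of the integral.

Integrate term by term and add the pieces.
F(y) = 3125*y**8/512 + 625*y**7/32 - 125*y**6/128 - 1475*y**5/32 - 1985*y**4/256 + 1475*y**3/32 - 125*y**2/128 - 625*y/32 - sin(2*y**2 + 2)/2 is an antiderivative of f.
Check: d/dy[3125*y**8/512 + 625*y**7/32 - 125*y**6/128 - 1475*y**5/32 - 1985*y**4/256 + 1475*y**3/32 - 125*y**2/128 - 625*y/32 - sin(2*y**2 + 2)/2] = 3125*y**7/64 + 4375*y**6/32 - 375*y**5/64 - 7375*y**4/32 - 1985*y**3/64 + 4425*y**2/32 - 2*y*cos(2*y**2 + 2) - 125*y/64 - 625/32 = f(y).
F(4) = 2678685/4 - sin(34)/2; F(0) = -sin(2)/2.
Integral = F(4) - F(0) = -sin(34)/2 + sin(2)/2 + 2678685/4.

Antiderivative: F(y) = 3125*y**8/512 + 625*y**7/32 - 125*y**6/128 - 1475*y**5/32 - 1985*y**4/256 + 1475*y**3/32 - 125*y**2/128 - 625*y/32 - sin(2*y**2 + 2)/2; value = -sin(34)/2 + sin(2)/2 + 2678685/4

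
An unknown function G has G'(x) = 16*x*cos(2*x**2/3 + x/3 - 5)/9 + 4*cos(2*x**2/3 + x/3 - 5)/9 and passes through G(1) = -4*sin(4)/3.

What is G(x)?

G(x) = 4*sin(2*x**2/3 + x/3 - 5)/3

G'(x) matches the chain-rule pattern g'(h)*h' with inner function h(x) = 2*x**2/3 + x/3 - 5; substituting u = h(x) collapses the integral.
A general antiderivative is 4*sin(2*x**2/3 + x/3 - 5)/3 + C.
The condition gives C = -4*sin(4)/3 - (-4*sin(4)/3) = 0.
So G(x) = 4*sin(2*x**2/3 + x/3 - 5)/3.
Check: d/dx[4*sin(2*x**2/3 + x/3 - 5)/3] = 16*x*cos(2*x**2/3 + x/3 - 5)/9 + 4*cos(2*x**2/3 + x/3 - 5)/9 = G'(x).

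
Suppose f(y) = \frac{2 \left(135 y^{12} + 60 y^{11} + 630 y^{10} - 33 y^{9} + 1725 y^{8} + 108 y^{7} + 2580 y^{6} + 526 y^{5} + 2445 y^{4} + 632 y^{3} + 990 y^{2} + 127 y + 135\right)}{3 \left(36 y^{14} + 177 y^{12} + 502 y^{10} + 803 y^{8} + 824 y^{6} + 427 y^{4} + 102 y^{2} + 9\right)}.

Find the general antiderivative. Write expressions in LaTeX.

F(y) = \frac{45 y^{6} \operatorname{atan}{\left(2 y \right)} + 105 y^{4} \operatorname{atan}{\left(2 y \right)} - 5 y^{4} + 165 y^{2} \operatorname{atan}{\left(2 y \right)} + 2 y^{2} + 45 \operatorname{atan}{\left(2 y \right)} - 11}{9 y^{6} + 21 y^{4} + 33 y^{2} + 9} + C

Any candidate F(y) must reproduce f(y) exactly when differentiated.
Check: d/dy[\frac{45 y^{6} \operatorname{atan}{\left(2 y \right)} + 105 y^{4} \operatorname{atan}{\left(2 y \right)} - 5 y^{4} + 165 y^{2} \operatorname{atan}{\left(2 y \right)} + 2 y^{2} + 45 \operatorname{atan}{\left(2 y \right)} - 11}{9 y^{6} + 21 y^{4} + 33 y^{2} + 9}] = \frac{270 y^{12} + 120 y^{11} + 1260 y^{10} - 66 y^{9} + 3450 y^{8} + 216 y^{7} + 5160 y^{6} + 1052 y^{5} + 4890 y^{4} + 1264 y^{3} + 1980 y^{2} + 254 y + 270}{108 y^{14} + 531 y^{12} + 1506 y^{10} + 2409 y^{8} + 2472 y^{6} + 1281 y^{4} + 306 y^{2} + 27}, which equals f(y).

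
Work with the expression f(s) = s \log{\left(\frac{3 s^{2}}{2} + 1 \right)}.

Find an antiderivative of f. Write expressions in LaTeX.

An antiderivative F(s) passes only if d/ds[F] lands on f(s) exactly.
Check: d/ds[\frac{3 s^{2} \log{\left(\frac{3 s^{2}}{2} + 1 \right)} - 3 s^{2} + 2 \log{\left(3 s^{2} + 2 \right)}}{6}] = s \log{\left(\frac{3 s^{2}}{2} + 1 \right)} = f(s).

An antiderivative is F(s) = \frac{3 s^{2} \log{\left(\frac{3 s^{2}}{2} + 1 \right)} - 3 s^{2} + 2 \log{\left(3 s^{2} + 2 \right)}}{6}.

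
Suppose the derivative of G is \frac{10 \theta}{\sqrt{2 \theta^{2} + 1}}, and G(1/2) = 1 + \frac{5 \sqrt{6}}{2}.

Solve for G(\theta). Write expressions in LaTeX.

G'(\theta) matches the chain-rule pattern g'(h)*h' with inner function h(\theta) = 2 \theta^{2} + 1; substituting u = h(\theta) collapses the integral.
A general antiderivative is 5 \sqrt{2 \theta^{2} + 1} + C.
The condition gives C = 1 + \frac{5 \sqrt{6}}{2} - (\frac{5 \sqrt{6}}{2}) = 1.
So G(\theta) = 5 \sqrt{2 \theta^{2} + 1} + 1.
Check: d/d\theta[5 \sqrt{2 \theta^{2} + 1} + 1] = \frac{10 \theta}{\sqrt{2 \theta^{2} + 1}} = G'(\theta).

G(\theta) = 5 \sqrt{2 \theta^{2} + 1} + 1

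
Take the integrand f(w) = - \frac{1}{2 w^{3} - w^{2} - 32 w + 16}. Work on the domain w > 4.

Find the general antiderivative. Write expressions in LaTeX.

F(w) = - \frac{\log{\left(w - 4 \right)}}{56} + \frac{2 \log{\left(w - \frac{1}{2} \right)}}{63} - \frac{\log{\left(w + 4 \right)}}{72} + C

The denominator factors as \left(w - 4\right) \left(w + 4\right) \left(2 w - 1\right); partial fractions split f into directly integrable pieces: \frac{4}{63 \left(2 w - 1\right)} - \frac{1}{72 \left(w + 4\right)} - \frac{1}{56 \left(w - 4\right)}.
Check: d/dw[- \frac{\log{\left(w - 4 \right)}}{56} + \frac{2 \log{\left(w - \frac{1}{2} \right)}}{63} - \frac{\log{\left(w + 4 \right)}}{72}] = - \frac{1}{2 w^{3} - w^{2} - 32 w + 16} = f(w).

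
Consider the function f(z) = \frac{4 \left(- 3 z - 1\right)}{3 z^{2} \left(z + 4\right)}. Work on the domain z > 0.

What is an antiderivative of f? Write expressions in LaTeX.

The denominator factors as 3 z^{2} \left(z + 4\right); partial fractions split f into directly integrable pieces: \frac{11}{12 \left(z + 4\right)} - \frac{11}{12 z} - \frac{1}{3 z^{2}}.
Check: d/dz[\frac{- 11 z \log{\left(z \right)} + 11 z \log{\left(z + 4 \right)} + 4}{12 z}] = \frac{- 12 z - 4}{3 z^{3} + 12 z^{2}}, which equals f(z).

An antiderivative is F(z) = \frac{- 11 z \log{\left(z \right)} + 11 z \log{\left(z + 4 \right)} + 4}{12 z}.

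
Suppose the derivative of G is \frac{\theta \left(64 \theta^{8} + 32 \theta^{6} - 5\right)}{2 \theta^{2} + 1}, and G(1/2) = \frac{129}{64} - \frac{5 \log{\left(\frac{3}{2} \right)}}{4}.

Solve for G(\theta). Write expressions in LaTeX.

Check a candidate G(\theta) by differentiating: d/d\theta[G] must match the given G'(\theta).
A general antiderivative is 4 \theta^{8} - \frac{5 \log{\left(2 \theta^{2} + 1 \right)}}{4} + C.
The condition gives C = \frac{129}{64} - \frac{5 \log{\left(\frac{3}{2} \right)}}{4} - (\frac{1}{64} - \frac{5 \log{\left(\frac{3}{2} \right)}}{4}) = 2.
So G(\theta) = \frac{16 \theta^{8} - 5 \log{\left(2 \theta^{2} + 1 \right)} + 8}{4}.
Check: d/d\theta[\frac{16 \theta^{8} - 5 \log{\left(2 \theta^{2} + 1 \right)} + 8}{4}] = \frac{64 \theta^{9} + 32 \theta^{7} - 5 \theta}{2 \theta^{2} + 1}, which equals G'(\theta).

G(\theta) = \frac{16 \theta^{8} - 5 \log{\left(2 \theta^{2} + 1 \right)} + 8}{4}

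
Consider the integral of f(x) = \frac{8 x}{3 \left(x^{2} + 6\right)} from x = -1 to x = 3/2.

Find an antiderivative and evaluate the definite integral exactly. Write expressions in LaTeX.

f matches the chain-rule pattern g'(h)*h' with inner function h(x) = \frac{x^{2}}{2} + 3; substituting u = h(x) collapses the integral.
F(x) = \frac{4 \log{\left(\frac{x^{2}}{2} + 3 \right)}}{3} is an antiderivative of f.
Check: d/dx[\frac{4 \log{\left(\frac{x^{2}}{2} + 3 \right)}}{3}] = \frac{8 x}{3 x^{2} + 18}, which equals f(x).
F(3/2) = \frac{4 \log{\left(\frac{33}{8} \right)}}{3}; F(-1) = \frac{4 \log{\left(\frac{7}{2} \right)}}{3}.
Integral = F(3/2) - F(-1) = - \frac{4 \log{\left(\frac{7}{2} \right)}}{3} + \frac{4 \log{\left(\frac{33}{8} \right)}}{3}.

Antiderivative: F(x) = \frac{4 \log{\left(\frac{x^{2}}{2} + 3 \right)}}{3}; value = - \frac{4 \log{\left(\frac{7}{2} \right)}}{3} + \frac{4 \log{\left(\frac{33}{8} \right)}}{3}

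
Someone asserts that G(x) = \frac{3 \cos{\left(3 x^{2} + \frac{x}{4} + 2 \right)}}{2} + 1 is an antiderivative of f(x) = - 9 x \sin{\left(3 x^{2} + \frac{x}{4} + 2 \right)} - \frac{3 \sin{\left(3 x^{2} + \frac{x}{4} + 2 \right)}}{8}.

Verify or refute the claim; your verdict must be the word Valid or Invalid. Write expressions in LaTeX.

d/dx[G] = - 9 x \sin{\left(3 x^{2} + \frac{x}{4} + 2 \right)} - \frac{3 \sin{\left(3 x^{2} + \frac{x}{4} + 2 \right)}}{8}
This equals f(x) exactly, so the claim holds.

Valid. The derivative of G reproduces f.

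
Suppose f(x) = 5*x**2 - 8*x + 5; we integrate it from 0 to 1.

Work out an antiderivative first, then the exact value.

Antiderivative: F(x) = 5*x**3/3 - 4*x**2 + 5*x; value = 8/3

The integrand splits into summands that can be handled one at a time.
F(x) = 5*x**3/3 - 4*x**2 + 5*x is an antiderivative of f.
Check: d/dx[5*x**3/3 - 4*x**2 + 5*x] = 5*x**2 - 8*x + 5 = f(x).
F(1) = 8/3; F(0) = 0.
Integral = F(1) - F(0) = 8/3.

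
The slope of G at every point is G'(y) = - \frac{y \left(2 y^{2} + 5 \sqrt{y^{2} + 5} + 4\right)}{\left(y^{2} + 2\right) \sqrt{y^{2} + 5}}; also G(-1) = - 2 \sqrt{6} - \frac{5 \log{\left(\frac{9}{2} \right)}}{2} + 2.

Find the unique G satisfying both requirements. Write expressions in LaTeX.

Recover the given G'(y) by differentiating a candidate G(y); any mismatch rules it out.
A general antiderivative is - 2 \sqrt{y^{2} + 5} - \frac{5 \log{\left(\frac{3 y^{2}}{2} + 3 \right)}}{2} + C.
The condition gives C = - 2 \sqrt{6} - \frac{5 \log{\left(\frac{9}{2} \right)}}{2} + 2 - (- 2 \sqrt{6} - \frac{5 \log{\left(\frac{9}{2} \right)}}{2}) = 2.
So G(y) = - 2 \sqrt{y^{2} + 5} - \frac{5 \log{\left(\frac{3 y^{2}}{2} + 3 \right)}}{2} + 2.
Check: d/dy[- 2 \sqrt{y^{2} + 5} - \frac{5 \log{\left(\frac{3 y^{2}}{2} + 3 \right)}}{2} + 2] = \frac{- 2 y^{3} - 5 y \sqrt{y^{2} + 5} - 4 y}{y^{2} \sqrt{y^{2} + 5} + 2 \sqrt{y^{2} + 5}}, which equals G'(y).

G(y) = - 2 \sqrt{y^{2} + 5} - \frac{5 \log{\left(\frac{3 y^{2}}{2} + 3 \right)}}{2} + 2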